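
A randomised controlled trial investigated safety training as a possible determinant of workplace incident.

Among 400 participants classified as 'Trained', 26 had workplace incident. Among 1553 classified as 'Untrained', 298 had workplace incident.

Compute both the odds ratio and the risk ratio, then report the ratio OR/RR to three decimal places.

0.864

From the description: a = 26, b = 374, c = 298, d = 1255.
OR = (26·1255)/(374·298) = 32630/111452 = 0.29277
Risk in exposed = 26/400 = 0.06500; risk in unexposed = 298/1553 = 0.19189; RR = 0.33874
OR/RR = 0.29277 / 0.33874 = 0.86429
The outcome is not rare, so the OR lies further from 1 than the RR.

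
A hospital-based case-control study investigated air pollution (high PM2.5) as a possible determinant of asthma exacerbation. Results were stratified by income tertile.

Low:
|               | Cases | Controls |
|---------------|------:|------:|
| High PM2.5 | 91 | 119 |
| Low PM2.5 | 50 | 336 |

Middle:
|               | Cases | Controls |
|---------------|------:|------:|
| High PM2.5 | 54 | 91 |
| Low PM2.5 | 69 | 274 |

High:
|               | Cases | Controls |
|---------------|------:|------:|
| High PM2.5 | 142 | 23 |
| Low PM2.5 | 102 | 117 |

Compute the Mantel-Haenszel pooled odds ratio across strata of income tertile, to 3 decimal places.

OR_MH = Σ(aᵢdᵢ/nᵢ) / Σ(bᵢcᵢ/nᵢ), where nᵢ is the stratum total.
Stratum 1 (Low): n = 596; a·d/n = 91·336/596 = 51.3020; b·c/n = 119·50/596 = 9.9832
Stratum 2 (Middle): n = 488; a·d/n = 54·274/488 = 30.3197; b·c/n = 91·69/488 = 12.8668
Stratum 3 (High): n = 384; a·d/n = 142·117/384 = 43.2656; b·c/n = 23·102/384 = 6.1094
OR_MH = (51.3020 + 30.3197 + 43.2656) / (9.9832 + 12.8668 + 6.1094) = 124.8873 / 28.9594 = 4.31250

4.312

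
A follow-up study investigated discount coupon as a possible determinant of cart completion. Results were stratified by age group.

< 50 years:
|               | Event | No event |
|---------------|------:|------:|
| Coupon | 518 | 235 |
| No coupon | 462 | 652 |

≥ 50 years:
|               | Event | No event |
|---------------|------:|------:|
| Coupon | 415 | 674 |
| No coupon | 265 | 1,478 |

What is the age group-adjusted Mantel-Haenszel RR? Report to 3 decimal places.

RR_MH = Σ(aᵢ·n₀ᵢ/nᵢ) / Σ(cᵢ·n₁ᵢ/nᵢ), with n₁ᵢ = aᵢ+bᵢ (exposed), n₀ᵢ = cᵢ+dᵢ (unexposed), nᵢ = n₁ᵢ+n₀ᵢ.
Stratum 1 (< 50 years): n₁ = 753, n₀ = 1114, n = 1867; a·n₀/n = 518·1114/1867 = 309.0798; c·n₁/n = 462·753/1867 = 186.3342
Stratum 2 (≥ 50 years): n₁ = 1089, n₀ = 1743, n = 2832; a·n₀/n = 415·1743/2832 = 255.4184; c·n₁/n = 265·1089/2832 = 101.9015
RR_MH = (309.0798 + 255.4184) / (186.3342 + 101.9015) = 564.4982 / 288.2357 = 1.95846

1.958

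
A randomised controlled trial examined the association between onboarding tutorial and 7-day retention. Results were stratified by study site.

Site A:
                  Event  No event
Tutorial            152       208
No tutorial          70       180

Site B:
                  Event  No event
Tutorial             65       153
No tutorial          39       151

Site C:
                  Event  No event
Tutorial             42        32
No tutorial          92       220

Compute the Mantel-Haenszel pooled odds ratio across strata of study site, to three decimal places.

OR_MH = Σ(aᵢdᵢ/nᵢ) / Σ(bᵢcᵢ/nᵢ), where nᵢ is the stratum total.
Stratum 1 (Site A): n = 610; a·d/n = 152·180/610 = 44.8525; b·c/n = 208·70/610 = 23.8689
Stratum 2 (Site B): n = 408; a·d/n = 65·151/408 = 24.0564; b·c/n = 153·39/408 = 14.6250
Stratum 3 (Site C): n = 386; a·d/n = 42·220/386 = 23.9378; b·c/n = 32·92/386 = 7.6269
OR_MH = (44.8525 + 24.0564 + 23.9378) / (23.8689 + 14.6250 + 7.6269) = 92.8467 / 46.1208 = 2.01312

2.013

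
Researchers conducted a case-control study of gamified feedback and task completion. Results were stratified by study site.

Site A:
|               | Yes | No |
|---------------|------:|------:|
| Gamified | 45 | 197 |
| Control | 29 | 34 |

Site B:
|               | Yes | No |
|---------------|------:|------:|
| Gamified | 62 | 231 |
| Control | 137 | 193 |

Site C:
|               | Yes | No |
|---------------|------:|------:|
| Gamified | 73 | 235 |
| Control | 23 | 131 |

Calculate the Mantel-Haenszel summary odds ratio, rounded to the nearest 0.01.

OR_MH = Σ(aᵢdᵢ/nᵢ) / Σ(bᵢcᵢ/nᵢ), where nᵢ is the stratum total.
Stratum 1 (Site A): n = 305; a·d/n = 45·34/305 = 5.0164; b·c/n = 197·29/305 = 18.7311
Stratum 2 (Site B): n = 623; a·d/n = 62·193/623 = 19.2071; b·c/n = 231·137/623 = 50.7978
Stratum 3 (Site C): n = 462; a·d/n = 73·131/462 = 20.6991; b·c/n = 235·23/462 = 11.6991
OR_MH = (5.0164 + 19.2071 + 20.6991) / (18.7311 + 50.7978 + 11.6991) = 44.9226 / 81.2280 = 0.55304

0.55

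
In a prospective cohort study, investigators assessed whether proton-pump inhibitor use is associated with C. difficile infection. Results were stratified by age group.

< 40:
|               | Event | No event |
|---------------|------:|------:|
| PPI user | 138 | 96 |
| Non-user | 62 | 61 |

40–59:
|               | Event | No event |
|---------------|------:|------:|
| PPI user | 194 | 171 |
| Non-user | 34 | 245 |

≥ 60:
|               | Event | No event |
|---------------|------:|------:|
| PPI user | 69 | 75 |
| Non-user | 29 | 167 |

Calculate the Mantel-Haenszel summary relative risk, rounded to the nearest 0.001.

2.374

RR_MH = Σ(aᵢ·n₀ᵢ/nᵢ) / Σ(cᵢ·n₁ᵢ/nᵢ), with n₁ᵢ = aᵢ+bᵢ (exposed), n₀ᵢ = cᵢ+dᵢ (unexposed), nᵢ = n₁ᵢ+n₀ᵢ.
Stratum 1 (< 40): n₁ = 234, n₀ = 123, n = 357; a·n₀/n = 138·123/357 = 47.5462; c·n₁/n = 62·234/357 = 40.6387
Stratum 2 (40–59): n₁ = 365, n₀ = 279, n = 644; a·n₀/n = 194·279/644 = 84.0466; c·n₁/n = 34·365/644 = 19.2702
Stratum 3 (≥ 60): n₁ = 144, n₀ = 196, n = 340; a·n₀/n = 69·196/340 = 39.7765; c·n₁/n = 29·144/340 = 12.2824
RR_MH = (47.5462 + 84.0466 + 39.7765) / (40.6387 + 19.2702 + 12.2824) = 171.3693 / 72.1912 = 2.37383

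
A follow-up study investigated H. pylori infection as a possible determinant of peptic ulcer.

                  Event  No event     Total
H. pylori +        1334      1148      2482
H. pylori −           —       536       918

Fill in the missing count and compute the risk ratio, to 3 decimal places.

The missing cell is in the unexposed row: 918 − 536 = 382.
So a = 1334, b = 1148, c = 382, d = 536.
RR = [a/(a+b)] / [c/(c+d)] = (1334/2482) / (382/918) = 0.53747/0.41612 = 1.29162

1.292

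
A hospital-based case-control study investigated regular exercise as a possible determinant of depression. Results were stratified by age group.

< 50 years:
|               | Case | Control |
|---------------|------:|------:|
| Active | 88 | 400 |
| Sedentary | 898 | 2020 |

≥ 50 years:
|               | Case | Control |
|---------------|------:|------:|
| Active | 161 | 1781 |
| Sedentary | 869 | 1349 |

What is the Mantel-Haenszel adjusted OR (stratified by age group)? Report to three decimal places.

0.219

OR_MH = Σ(aᵢdᵢ/nᵢ) / Σ(bᵢcᵢ/nᵢ), where nᵢ is the stratum total.
Stratum 1 (< 50 years): n = 3406; a·d/n = 88·2020/3406 = 52.1903; b·c/n = 400·898/3406 = 105.4610
Stratum 2 (≥ 50 years): n = 4160; a·d/n = 161·1349/4160 = 52.2089; b·c/n = 1781·869/4160 = 372.0406
OR_MH = (52.1903 + 52.2089) / (105.4610 + 372.0406) = 104.3991 / 477.5016 = 0.21864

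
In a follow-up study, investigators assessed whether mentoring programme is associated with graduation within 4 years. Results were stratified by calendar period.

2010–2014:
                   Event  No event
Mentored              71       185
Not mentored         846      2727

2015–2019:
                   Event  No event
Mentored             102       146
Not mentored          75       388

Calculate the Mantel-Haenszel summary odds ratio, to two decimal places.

OR_MH = Σ(aᵢdᵢ/nᵢ) / Σ(bᵢcᵢ/nᵢ), where nᵢ is the stratum total.
Stratum 1 (2010–2014): n = 3829; a·d/n = 71·2727/3829 = 50.5659; b·c/n = 185·846/3829 = 40.8749
Stratum 2 (2015–2019): n = 711; a·d/n = 102·388/711 = 55.6624; b·c/n = 146·75/711 = 15.4008
OR_MH = (50.5659 + 55.6624) / (40.8749 + 15.4008) = 106.2284 / 56.2757 = 1.88764

1.89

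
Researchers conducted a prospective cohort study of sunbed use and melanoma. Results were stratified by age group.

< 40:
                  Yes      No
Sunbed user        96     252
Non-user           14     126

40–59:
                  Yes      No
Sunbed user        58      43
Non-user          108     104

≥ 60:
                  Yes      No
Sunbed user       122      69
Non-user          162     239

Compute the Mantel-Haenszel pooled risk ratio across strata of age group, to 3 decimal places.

1.539

RR_MH = Σ(aᵢ·n₀ᵢ/nᵢ) / Σ(cᵢ·n₁ᵢ/nᵢ), with n₁ᵢ = aᵢ+bᵢ (exposed), n₀ᵢ = cᵢ+dᵢ (unexposed), nᵢ = n₁ᵢ+n₀ᵢ.
Stratum 1 (< 40): n₁ = 348, n₀ = 140, n = 488; a·n₀/n = 96·140/488 = 27.5410; c·n₁/n = 14·348/488 = 9.9836
Stratum 2 (40–59): n₁ = 101, n₀ = 212, n = 313; a·n₀/n = 58·212/313 = 39.2843; c·n₁/n = 108·101/313 = 34.8498
Stratum 3 (≥ 60): n₁ = 191, n₀ = 401, n = 592; a·n₀/n = 122·401/592 = 82.6385; c·n₁/n = 162·191/592 = 52.2669
RR_MH = (27.5410 + 39.2843 + 82.6385) / (9.9836 + 34.8498 + 52.2669) = 149.4638 / 97.1003 = 1.53927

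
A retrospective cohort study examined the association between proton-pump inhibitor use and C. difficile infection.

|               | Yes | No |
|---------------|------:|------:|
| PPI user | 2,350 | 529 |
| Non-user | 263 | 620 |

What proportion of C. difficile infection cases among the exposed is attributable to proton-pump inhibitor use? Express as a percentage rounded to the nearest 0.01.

Cells: a = 2350, b = 529, c = 263, d = 620.
Risk in exposed = 2350/2879 = 0.81626; risk in unexposed = 263/883 = 0.29785.
RR = 0.81626/0.29785 = 2.74051
AR% = (RR − 1)/RR × 100 = (2.74051 − 1)/2.74051 × 100 = 63.5104%

63.51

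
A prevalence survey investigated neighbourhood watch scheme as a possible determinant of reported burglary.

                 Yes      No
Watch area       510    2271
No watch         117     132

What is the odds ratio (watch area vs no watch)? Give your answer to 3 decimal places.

Cells: a = 510, b = 2271, c = 117, d = 132.
OR = (a·d)/(b·c) = (510 × 132) / (2271 × 117) = 67320 / 265707 = 0.25336
Exposure is associated with lower odds of reported burglary (OR = 0.25 < 1).

0.253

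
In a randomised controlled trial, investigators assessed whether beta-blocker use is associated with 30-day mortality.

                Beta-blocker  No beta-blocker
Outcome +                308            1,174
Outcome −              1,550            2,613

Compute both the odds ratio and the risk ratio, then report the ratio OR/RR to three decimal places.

0.827

Reading the table with exposure as columns: a = 308 (Beta-blocker, case), b = 1550 (Beta-blocker, non-case), c = 1174 (No beta-blocker, case), d = 2613.
OR = (308·2613)/(1550·1174) = 804804/1819700 = 0.44227
Risk in exposed = 308/1858 = 0.16577; risk in unexposed = 1174/3787 = 0.31001; RR = 0.53473
OR/RR = 0.44227 / 0.53473 = 0.82710
The outcome is not rare, so the OR lies further from 1 than the RR.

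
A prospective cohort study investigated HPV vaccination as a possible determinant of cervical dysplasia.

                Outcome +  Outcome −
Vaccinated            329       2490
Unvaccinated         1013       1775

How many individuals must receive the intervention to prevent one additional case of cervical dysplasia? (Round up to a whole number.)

5

Risk in treated group = 329/2819 = 0.11671; risk in control = 1013/2788 = 0.36334.
Absolute risk reduction = 0.36334 − 0.11671 = 0.24663
NNT = 1 / ARR = 1 / 0.24663 = 4.055 → round up → 5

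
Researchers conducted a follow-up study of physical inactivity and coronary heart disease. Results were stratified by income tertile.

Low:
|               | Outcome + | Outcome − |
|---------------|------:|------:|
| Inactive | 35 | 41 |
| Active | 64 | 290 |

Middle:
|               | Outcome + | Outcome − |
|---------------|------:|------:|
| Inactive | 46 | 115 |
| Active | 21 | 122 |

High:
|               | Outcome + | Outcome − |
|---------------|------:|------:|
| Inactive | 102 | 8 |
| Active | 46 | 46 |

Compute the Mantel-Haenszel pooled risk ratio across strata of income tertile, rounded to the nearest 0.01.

2.04

RR_MH = Σ(aᵢ·n₀ᵢ/nᵢ) / Σ(cᵢ·n₁ᵢ/nᵢ), with n₁ᵢ = aᵢ+bᵢ (exposed), n₀ᵢ = cᵢ+dᵢ (unexposed), nᵢ = n₁ᵢ+n₀ᵢ.
Stratum 1 (Low): n₁ = 76, n₀ = 354, n = 430; a·n₀/n = 35·354/430 = 28.8140; c·n₁/n = 64·76/430 = 11.3116
Stratum 2 (Middle): n₁ = 161, n₀ = 143, n = 304; a·n₀/n = 46·143/304 = 21.6382; c·n₁/n = 21·161/304 = 11.1217
Stratum 3 (High): n₁ = 110, n₀ = 92, n = 202; a·n₀/n = 102·92/202 = 46.4554; c·n₁/n = 46·110/202 = 25.0495
RR_MH = (28.8140 + 21.6382 + 46.4554) / (11.3116 + 11.1217 + 25.0495) = 96.9076 / 47.4828 = 2.04090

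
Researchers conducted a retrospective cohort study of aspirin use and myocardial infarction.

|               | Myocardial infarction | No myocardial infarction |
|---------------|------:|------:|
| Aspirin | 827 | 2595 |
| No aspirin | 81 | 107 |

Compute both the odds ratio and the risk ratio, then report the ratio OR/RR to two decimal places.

0.75

Cells: a = 827, b = 2595, c = 81, d = 107.
OR = (827·107)/(2595·81) = 88489/210195 = 0.42099
Risk in exposed = 827/3422 = 0.24167; risk in unexposed = 81/188 = 0.43085; RR = 0.56092
OR/RR = 0.42099 / 0.56092 = 0.75053
The outcome is not rare, so the OR lies further from 1 than the RR.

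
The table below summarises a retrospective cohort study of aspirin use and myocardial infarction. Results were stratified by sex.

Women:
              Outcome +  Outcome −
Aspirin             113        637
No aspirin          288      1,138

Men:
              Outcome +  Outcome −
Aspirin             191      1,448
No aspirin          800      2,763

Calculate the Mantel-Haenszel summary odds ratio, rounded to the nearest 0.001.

0.523

OR_MH = Σ(aᵢdᵢ/nᵢ) / Σ(bᵢcᵢ/nᵢ), where nᵢ is the stratum total.
Stratum 1 (Women): n = 2176; a·d/n = 113·1138/2176 = 59.0965; b·c/n = 637·288/2176 = 84.3088
Stratum 2 (Men): n = 5202; a·d/n = 191·2763/5202 = 101.4481; b·c/n = 1448·800/5202 = 222.6836
OR_MH = (59.0965 + 101.4481) / (84.3088 + 222.6836) = 160.5446 / 306.9924 = 0.52296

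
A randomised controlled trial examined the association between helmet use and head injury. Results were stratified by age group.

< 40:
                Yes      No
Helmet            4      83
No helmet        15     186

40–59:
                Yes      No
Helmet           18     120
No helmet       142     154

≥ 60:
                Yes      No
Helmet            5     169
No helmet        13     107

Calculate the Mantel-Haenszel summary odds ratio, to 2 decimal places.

OR_MH = Σ(aᵢdᵢ/nᵢ) / Σ(bᵢcᵢ/nᵢ), where nᵢ is the stratum total.
Stratum 1 (< 40): n = 288; a·d/n = 4·186/288 = 2.5833; b·c/n = 83·15/288 = 4.3229
Stratum 2 (40–59): n = 434; a·d/n = 18·154/434 = 6.3871; b·c/n = 120·142/434 = 39.2627
Stratum 3 (≥ 60): n = 294; a·d/n = 5·107/294 = 1.8197; b·c/n = 169·13/294 = 7.4728
OR_MH = (2.5833 + 6.3871 + 1.8197) / (4.3229 + 39.2627 + 7.4728) = 10.7902 / 51.0584 = 0.21133

0.21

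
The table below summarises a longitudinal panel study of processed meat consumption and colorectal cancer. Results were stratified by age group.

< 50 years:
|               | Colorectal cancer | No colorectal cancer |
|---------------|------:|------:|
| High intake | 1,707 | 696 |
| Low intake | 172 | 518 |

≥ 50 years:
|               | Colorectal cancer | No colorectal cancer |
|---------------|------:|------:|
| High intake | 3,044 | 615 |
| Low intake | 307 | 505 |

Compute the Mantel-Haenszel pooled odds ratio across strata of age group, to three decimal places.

7.781

OR_MH = Σ(aᵢdᵢ/nᵢ) / Σ(bᵢcᵢ/nᵢ), where nᵢ is the stratum total.
Stratum 1 (< 50 years): n = 3093; a·d/n = 1707·518/3093 = 285.8797; b·c/n = 696·172/3093 = 38.7042
Stratum 2 (≥ 50 years): n = 4471; a·d/n = 3044·505/4471 = 343.8202; b·c/n = 615·307/4471 = 42.2288
OR_MH = (285.8797 + 343.8202) / (38.7042 + 42.2288) = 629.6999 / 80.9330 = 7.78051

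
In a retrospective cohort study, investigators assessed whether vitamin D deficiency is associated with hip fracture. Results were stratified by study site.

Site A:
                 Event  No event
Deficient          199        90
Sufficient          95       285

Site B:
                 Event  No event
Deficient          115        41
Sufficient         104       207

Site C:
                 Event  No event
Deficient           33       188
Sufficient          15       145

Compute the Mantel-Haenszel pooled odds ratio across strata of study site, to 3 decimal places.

5.060

OR_MH = Σ(aᵢdᵢ/nᵢ) / Σ(bᵢcᵢ/nᵢ), where nᵢ is the stratum total.
Stratum 1 (Site A): n = 669; a·d/n = 199·285/669 = 84.7758; b·c/n = 90·95/669 = 12.7803
Stratum 2 (Site B): n = 467; a·d/n = 115·207/467 = 50.9743; b·c/n = 41·104/467 = 9.1306
Stratum 3 (Site C): n = 381; a·d/n = 33·145/381 = 12.5591; b·c/n = 188·15/381 = 7.4016
OR_MH = (84.7758 + 50.9743 + 12.5591) / (12.7803 + 9.1306 + 7.4016) = 148.3091 / 29.3125 = 5.05959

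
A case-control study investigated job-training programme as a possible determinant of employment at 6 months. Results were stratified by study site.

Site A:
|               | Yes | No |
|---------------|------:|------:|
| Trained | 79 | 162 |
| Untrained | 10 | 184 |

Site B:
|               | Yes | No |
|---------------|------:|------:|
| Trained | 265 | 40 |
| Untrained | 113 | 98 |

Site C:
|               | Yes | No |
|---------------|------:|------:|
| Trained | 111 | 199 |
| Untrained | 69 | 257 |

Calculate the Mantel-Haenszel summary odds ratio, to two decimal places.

3.77

OR_MH = Σ(aᵢdᵢ/nᵢ) / Σ(bᵢcᵢ/nᵢ), where nᵢ is the stratum total.
Stratum 1 (Site A): n = 435; a·d/n = 79·184/435 = 33.4161; b·c/n = 162·10/435 = 3.7241
Stratum 2 (Site B): n = 516; a·d/n = 265·98/516 = 50.3295; b·c/n = 40·113/516 = 8.7597
Stratum 3 (Site C): n = 636; a·d/n = 111·257/636 = 44.8538; b·c/n = 199·69/636 = 21.5896
OR_MH = (33.4161 + 50.3295 + 44.8538) / (3.7241 + 8.7597 + 21.5896) = 128.5993 / 34.0735 = 3.77418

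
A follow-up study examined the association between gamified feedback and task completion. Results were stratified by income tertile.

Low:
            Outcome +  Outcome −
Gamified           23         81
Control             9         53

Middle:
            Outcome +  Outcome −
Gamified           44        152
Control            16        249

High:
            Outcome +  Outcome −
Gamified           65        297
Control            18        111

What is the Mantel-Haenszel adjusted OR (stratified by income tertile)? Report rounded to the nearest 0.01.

OR_MH = Σ(aᵢdᵢ/nᵢ) / Σ(bᵢcᵢ/nᵢ), where nᵢ is the stratum total.
Stratum 1 (Low): n = 166; a·d/n = 23·53/166 = 7.3434; b·c/n = 81·9/166 = 4.3916
Stratum 2 (Middle): n = 461; a·d/n = 44·249/461 = 23.7657; b·c/n = 152·16/461 = 5.2755
Stratum 3 (High): n = 491; a·d/n = 65·111/491 = 14.6945; b·c/n = 297·18/491 = 10.8880
OR_MH = (7.3434 + 23.7657 + 14.6945) / (4.3916 + 5.2755 + 10.8880) = 45.8036 / 20.5550 = 2.22834

2.23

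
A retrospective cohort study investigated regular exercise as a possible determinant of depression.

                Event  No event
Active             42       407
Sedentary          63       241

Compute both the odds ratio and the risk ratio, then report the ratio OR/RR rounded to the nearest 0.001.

Cells: a = 42, b = 407, c = 63, d = 241.
OR = (42·241)/(407·63) = 10122/25641 = 0.39476
Risk in exposed = 42/449 = 0.09354; risk in unexposed = 63/304 = 0.20724; RR = 0.45137
OR/RR = 0.39476 / 0.45137 = 0.87457
The outcome is not rare, so the OR lies further from 1 than the RR.

0.875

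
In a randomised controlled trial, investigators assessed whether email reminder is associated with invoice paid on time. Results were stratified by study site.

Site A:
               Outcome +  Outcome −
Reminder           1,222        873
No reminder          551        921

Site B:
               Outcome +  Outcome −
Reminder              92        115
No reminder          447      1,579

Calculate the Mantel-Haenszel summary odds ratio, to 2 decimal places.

OR_MH = Σ(aᵢdᵢ/nᵢ) / Σ(bᵢcᵢ/nᵢ), where nᵢ is the stratum total.
Stratum 1 (Site A): n = 3567; a·d/n = 1222·921/3567 = 315.5206; b·c/n = 873·551/3567 = 134.8537
Stratum 2 (Site B): n = 2233; a·d/n = 92·1579/2233 = 65.0551; b·c/n = 115·447/2233 = 23.0206
OR_MH = (315.5206 + 65.0551) / (134.8537 + 23.0206) = 380.5757 / 157.8743 = 2.41063

2.41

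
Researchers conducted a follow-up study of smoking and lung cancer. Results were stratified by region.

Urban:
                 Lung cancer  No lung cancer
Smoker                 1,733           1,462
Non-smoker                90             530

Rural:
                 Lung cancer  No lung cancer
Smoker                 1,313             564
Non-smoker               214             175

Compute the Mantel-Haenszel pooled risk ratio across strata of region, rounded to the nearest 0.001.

RR_MH = Σ(aᵢ·n₀ᵢ/nᵢ) / Σ(cᵢ·n₁ᵢ/nᵢ), with n₁ᵢ = aᵢ+bᵢ (exposed), n₀ᵢ = cᵢ+dᵢ (unexposed), nᵢ = n₁ᵢ+n₀ᵢ.
Stratum 1 (Urban): n₁ = 3195, n₀ = 620, n = 3815; a·n₀/n = 1733·620/3815 = 281.6409; c·n₁/n = 90·3195/3815 = 75.3735
Stratum 2 (Rural): n₁ = 1877, n₀ = 389, n = 2266; a·n₀/n = 1313·389/2266 = 225.4003; c·n₁/n = 214·1877/2266 = 177.2630
RR_MH = (281.6409 + 225.4003) / (75.3735 + 177.2630) = 507.0412 / 252.6365 = 2.00700

2.007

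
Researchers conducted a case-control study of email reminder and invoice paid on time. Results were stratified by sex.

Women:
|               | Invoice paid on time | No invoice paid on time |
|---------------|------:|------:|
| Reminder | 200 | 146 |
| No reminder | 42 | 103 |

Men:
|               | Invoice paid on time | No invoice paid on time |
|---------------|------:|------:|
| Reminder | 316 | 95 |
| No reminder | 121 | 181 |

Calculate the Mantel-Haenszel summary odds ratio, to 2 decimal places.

4.27

OR_MH = Σ(aᵢdᵢ/nᵢ) / Σ(bᵢcᵢ/nᵢ), where nᵢ is the stratum total.
Stratum 1 (Women): n = 491; a·d/n = 200·103/491 = 41.9552; b·c/n = 146·42/491 = 12.4888
Stratum 2 (Men): n = 713; a·d/n = 316·181/713 = 80.2188; b·c/n = 95·121/713 = 16.1220
OR_MH = (41.9552 + 80.2188) / (12.4888 + 16.1220) = 122.1740 / 28.6108 = 4.27020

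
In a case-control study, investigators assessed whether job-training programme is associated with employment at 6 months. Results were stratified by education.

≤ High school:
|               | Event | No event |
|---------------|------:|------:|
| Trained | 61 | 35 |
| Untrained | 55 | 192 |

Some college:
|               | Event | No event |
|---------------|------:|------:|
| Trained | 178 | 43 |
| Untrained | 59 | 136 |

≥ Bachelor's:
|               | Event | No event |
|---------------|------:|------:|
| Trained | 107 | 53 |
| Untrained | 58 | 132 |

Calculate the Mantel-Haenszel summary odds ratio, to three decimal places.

6.475

OR_MH = Σ(aᵢdᵢ/nᵢ) / Σ(bᵢcᵢ/nᵢ), where nᵢ is the stratum total.
Stratum 1 (≤ High school): n = 343; a·d/n = 61·192/343 = 34.1458; b·c/n = 35·55/343 = 5.6122
Stratum 2 (Some college): n = 416; a·d/n = 178·136/416 = 58.1923; b·c/n = 43·59/416 = 6.0986
Stratum 3 (≥ Bachelor's): n = 350; a·d/n = 107·132/350 = 40.3543; b·c/n = 53·58/350 = 8.7829
OR_MH = (34.1458 + 58.1923 + 40.3543) / (5.6122 + 6.0986 + 8.7829) = 132.6924 / 20.4937 = 6.47480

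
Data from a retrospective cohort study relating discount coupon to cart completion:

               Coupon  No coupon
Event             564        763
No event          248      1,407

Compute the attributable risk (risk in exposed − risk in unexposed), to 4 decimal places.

0.3430

Reading the table with exposure as columns: a = 564 (Coupon, case), b = 248 (Coupon, non-case), c = 763 (No coupon, case), d = 1407.
Risk in exposed = 564/812 = 0.694581; risk in unexposed = 763/2170 = 0.351613.
Risk difference = 0.694581 − 0.351613 = 0.342968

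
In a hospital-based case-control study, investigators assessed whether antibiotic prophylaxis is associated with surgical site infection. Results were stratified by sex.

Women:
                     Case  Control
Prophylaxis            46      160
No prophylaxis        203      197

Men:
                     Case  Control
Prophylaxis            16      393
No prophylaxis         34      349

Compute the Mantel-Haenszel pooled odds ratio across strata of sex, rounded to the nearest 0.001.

0.312

OR_MH = Σ(aᵢdᵢ/nᵢ) / Σ(bᵢcᵢ/nᵢ), where nᵢ is the stratum total.
Stratum 1 (Women): n = 606; a·d/n = 46·197/606 = 14.9538; b·c/n = 160·203/606 = 53.5974
Stratum 2 (Men): n = 792; a·d/n = 16·349/792 = 7.0505; b·c/n = 393·34/792 = 16.8712
OR_MH = (14.9538 + 7.0505) / (53.5974 + 16.8712) = 22.0043 / 70.4686 = 0.31226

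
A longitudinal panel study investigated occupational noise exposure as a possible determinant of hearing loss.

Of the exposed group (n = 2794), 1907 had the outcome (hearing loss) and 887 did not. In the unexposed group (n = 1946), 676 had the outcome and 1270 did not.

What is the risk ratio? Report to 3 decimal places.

From the description: a = 1907, b = 887, c = 676, d = 1270.
Risk in exposed = 1907/2794 = 0.68253; risk in unexposed = 676/1946 = 0.34738.
RR = 0.68253 / 0.34738 = 1.96481
The risk among the exposed is 1.96 times that among the unexposed.

1.965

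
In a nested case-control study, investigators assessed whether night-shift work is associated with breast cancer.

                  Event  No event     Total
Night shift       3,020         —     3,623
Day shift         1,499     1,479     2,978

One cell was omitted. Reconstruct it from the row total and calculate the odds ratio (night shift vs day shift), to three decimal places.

4.941

The missing cell is in the exposed row: 3623 − 3020 = 603.
So a = 3020, b = 603, c = 1499, d = 1479.
OR = (a·d)/(b·c) = (3020 × 1479) / (603 × 1499) = 4466580 / 903897 = 4.94147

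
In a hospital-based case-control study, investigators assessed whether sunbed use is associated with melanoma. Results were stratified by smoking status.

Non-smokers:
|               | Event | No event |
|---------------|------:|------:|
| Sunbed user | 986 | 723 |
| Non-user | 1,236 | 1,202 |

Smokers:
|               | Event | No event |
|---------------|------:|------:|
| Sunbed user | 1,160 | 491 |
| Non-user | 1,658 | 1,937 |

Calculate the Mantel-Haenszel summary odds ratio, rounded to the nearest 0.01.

OR_MH = Σ(aᵢdᵢ/nᵢ) / Σ(bᵢcᵢ/nᵢ), where nᵢ is the stratum total.
Stratum 1 (Non-smokers): n = 4147; a·d/n = 986·1202/4147 = 285.7902; b·c/n = 723·1236/4147 = 215.4878
Stratum 2 (Smokers): n = 5246; a·d/n = 1160·1937/5246 = 428.3111; b·c/n = 491·1658/5246 = 155.1807
OR_MH = (285.7902 + 428.3111) / (215.4878 + 155.1807) = 714.1013 / 370.6685 = 1.92652

1.93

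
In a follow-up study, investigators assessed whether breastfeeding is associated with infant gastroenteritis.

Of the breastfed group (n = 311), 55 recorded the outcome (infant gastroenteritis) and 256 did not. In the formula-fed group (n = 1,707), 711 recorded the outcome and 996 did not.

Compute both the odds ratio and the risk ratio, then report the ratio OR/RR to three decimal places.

0.709

From the description: a = 55, b = 256, c = 711, d = 996.
OR = (55·996)/(256·711) = 54780/182016 = 0.30096
Risk in exposed = 55/311 = 0.17685; risk in unexposed = 711/1707 = 0.41652; RR = 0.42459
OR/RR = 0.30096 / 0.42459 = 0.70884
The outcome is not rare, so the OR lies further from 1 than the RR.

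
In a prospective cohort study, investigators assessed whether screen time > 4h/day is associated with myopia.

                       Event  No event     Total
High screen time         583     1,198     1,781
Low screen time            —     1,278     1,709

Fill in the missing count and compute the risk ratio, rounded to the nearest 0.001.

1.298

The missing cell is in the unexposed row: 1709 − 1278 = 431.
So a = 583, b = 1198, c = 431, d = 1278.
RR = [a/(a+b)] / [c/(c+d)] = (583/1781) / (431/1709) = 0.32734/0.25219 = 1.29798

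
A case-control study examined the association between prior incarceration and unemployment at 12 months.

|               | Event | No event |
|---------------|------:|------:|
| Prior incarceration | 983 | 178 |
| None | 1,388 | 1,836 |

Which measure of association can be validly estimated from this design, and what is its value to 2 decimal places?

Cells: a = 983, b = 178, c = 1388, d = 1836.
This is a case-control study: participants were sampled on outcome status, so risks in the source population cannot be estimated directly — relative risk is not valid here. The odds ratio is the appropriate measure.
OR = (a·d)/(b·c) = (983 × 1836) / (178 × 1388) = 1804788 / 247064 = 7.30494

7.30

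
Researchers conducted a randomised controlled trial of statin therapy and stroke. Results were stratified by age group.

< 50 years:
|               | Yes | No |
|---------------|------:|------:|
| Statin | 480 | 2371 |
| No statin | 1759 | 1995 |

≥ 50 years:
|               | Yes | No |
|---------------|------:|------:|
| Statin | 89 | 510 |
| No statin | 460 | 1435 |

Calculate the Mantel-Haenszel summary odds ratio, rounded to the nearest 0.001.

0.270

OR_MH = Σ(aᵢdᵢ/nᵢ) / Σ(bᵢcᵢ/nᵢ), where nᵢ is the stratum total.
Stratum 1 (< 50 years): n = 6605; a·d/n = 480·1995/6605 = 144.9811; b·c/n = 2371·1759/6605 = 631.4291
Stratum 2 (≥ 50 years): n = 2494; a·d/n = 89·1435/2494 = 51.2089; b·c/n = 510·460/2494 = 94.0658
OR_MH = (144.9811 + 51.2089) / (631.4291 + 94.0658) = 196.1900 / 725.4948 = 0.27042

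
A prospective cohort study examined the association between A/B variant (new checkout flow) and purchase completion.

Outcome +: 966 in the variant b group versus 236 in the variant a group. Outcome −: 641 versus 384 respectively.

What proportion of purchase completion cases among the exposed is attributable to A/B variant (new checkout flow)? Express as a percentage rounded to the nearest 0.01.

From the description: a = 966, b = 641, c = 236, d = 384.
Risk in exposed = 966/1607 = 0.60112; risk in unexposed = 236/620 = 0.38065.
RR = 0.60112/0.38065 = 1.57921
AR% = (RR − 1)/RR × 100 = (1.57921 − 1)/1.57921 × 100 = 36.6774%

36.68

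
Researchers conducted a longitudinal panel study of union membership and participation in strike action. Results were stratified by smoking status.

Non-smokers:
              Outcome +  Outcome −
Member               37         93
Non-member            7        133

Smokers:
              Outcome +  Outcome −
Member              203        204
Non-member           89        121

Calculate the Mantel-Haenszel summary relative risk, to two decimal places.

1.42

RR_MH = Σ(aᵢ·n₀ᵢ/nᵢ) / Σ(cᵢ·n₁ᵢ/nᵢ), with n₁ᵢ = aᵢ+bᵢ (exposed), n₀ᵢ = cᵢ+dᵢ (unexposed), nᵢ = n₁ᵢ+n₀ᵢ.
Stratum 1 (Non-smokers): n₁ = 130, n₀ = 140, n = 270; a·n₀/n = 37·140/270 = 19.1852; c·n₁/n = 7·130/270 = 3.3704
Stratum 2 (Smokers): n₁ = 407, n₀ = 210, n = 617; a·n₀/n = 203·210/617 = 69.0924; c·n₁/n = 89·407/617 = 58.7083
RR_MH = (19.1852 + 69.0924) / (3.3704 + 58.7083) = 88.2776 / 62.0786 = 1.42203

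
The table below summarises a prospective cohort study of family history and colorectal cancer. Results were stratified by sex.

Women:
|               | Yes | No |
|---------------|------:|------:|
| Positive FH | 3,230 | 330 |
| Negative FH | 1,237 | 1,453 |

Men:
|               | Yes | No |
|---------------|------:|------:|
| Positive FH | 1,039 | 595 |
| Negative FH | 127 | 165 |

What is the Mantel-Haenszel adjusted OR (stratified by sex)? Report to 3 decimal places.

OR_MH = Σ(aᵢdᵢ/nᵢ) / Σ(bᵢcᵢ/nᵢ), where nᵢ is the stratum total.
Stratum 1 (Women): n = 6250; a·d/n = 3230·1453/6250 = 750.9104; b·c/n = 330·1237/6250 = 65.3136
Stratum 2 (Men): n = 1926; a·d/n = 1039·165/1926 = 89.0109; b·c/n = 595·127/1926 = 39.2342
OR_MH = (750.9104 + 89.0109) / (65.3136 + 39.2342) = 839.9213 / 104.5478 = 8.03385

8.034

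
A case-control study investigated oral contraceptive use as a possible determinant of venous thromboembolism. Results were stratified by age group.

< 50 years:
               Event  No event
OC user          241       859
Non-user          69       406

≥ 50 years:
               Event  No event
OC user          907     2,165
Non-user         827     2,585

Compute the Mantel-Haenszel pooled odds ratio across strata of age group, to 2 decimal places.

1.35

OR_MH = Σ(aᵢdᵢ/nᵢ) / Σ(bᵢcᵢ/nᵢ), where nᵢ is the stratum total.
Stratum 1 (< 50 years): n = 1575; a·d/n = 241·406/1575 = 62.1244; b·c/n = 859·69/1575 = 37.6324
Stratum 2 (≥ 50 years): n = 6484; a·d/n = 907·2585/6484 = 361.5970; b·c/n = 2165·827/6484 = 276.1343
OR_MH = (62.1244 + 361.5970) / (37.6324 + 276.1343) = 423.7215 / 313.7667 = 1.35043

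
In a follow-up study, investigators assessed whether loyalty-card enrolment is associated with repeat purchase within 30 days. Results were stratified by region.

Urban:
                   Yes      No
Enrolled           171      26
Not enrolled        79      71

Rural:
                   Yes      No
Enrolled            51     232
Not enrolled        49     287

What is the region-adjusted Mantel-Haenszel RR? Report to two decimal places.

1.51

RR_MH = Σ(aᵢ·n₀ᵢ/nᵢ) / Σ(cᵢ·n₁ᵢ/nᵢ), with n₁ᵢ = aᵢ+bᵢ (exposed), n₀ᵢ = cᵢ+dᵢ (unexposed), nᵢ = n₁ᵢ+n₀ᵢ.
Stratum 1 (Urban): n₁ = 197, n₀ = 150, n = 347; a·n₀/n = 171·150/347 = 73.9193; c·n₁/n = 79·197/347 = 44.8501
Stratum 2 (Rural): n₁ = 283, n₀ = 336, n = 619; a·n₀/n = 51·336/619 = 27.6834; c·n₁/n = 49·283/619 = 22.4023
RR_MH = (73.9193 + 27.6834) / (44.8501 + 22.4023) = 101.6027 / 67.2524 = 1.51077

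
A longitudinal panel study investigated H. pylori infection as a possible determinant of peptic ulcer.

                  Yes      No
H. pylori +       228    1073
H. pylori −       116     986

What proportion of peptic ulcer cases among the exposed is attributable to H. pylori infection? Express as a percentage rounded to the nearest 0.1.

Cells: a = 228, b = 1073, c = 116, d = 986.
Risk in exposed = 228/1301 = 0.17525; risk in unexposed = 116/1102 = 0.10526.
RR = 0.17525/0.10526 = 1.66487
AR% = (RR − 1)/RR × 100 = (1.66487 − 1)/1.66487 × 100 = 39.9354%

39.9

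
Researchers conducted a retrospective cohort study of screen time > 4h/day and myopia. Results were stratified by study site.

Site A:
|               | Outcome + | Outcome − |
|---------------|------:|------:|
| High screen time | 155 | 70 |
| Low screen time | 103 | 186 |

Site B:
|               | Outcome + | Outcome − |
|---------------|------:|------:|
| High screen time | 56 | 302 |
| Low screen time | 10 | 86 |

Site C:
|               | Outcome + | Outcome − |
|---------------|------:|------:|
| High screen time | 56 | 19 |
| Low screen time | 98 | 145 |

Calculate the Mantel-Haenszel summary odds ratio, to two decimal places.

OR_MH = Σ(aᵢdᵢ/nᵢ) / Σ(bᵢcᵢ/nᵢ), where nᵢ is the stratum total.
Stratum 1 (Site A): n = 514; a·d/n = 155·186/514 = 56.0895; b·c/n = 70·103/514 = 14.0272
Stratum 2 (Site B): n = 454; a·d/n = 56·86/454 = 10.6079; b·c/n = 302·10/454 = 6.6520
Stratum 3 (Site C): n = 318; a·d/n = 56·145/318 = 25.5346; b·c/n = 19·98/318 = 5.8553
OR_MH = (56.0895 + 10.6079 + 25.5346) / (14.0272 + 6.6520 + 5.8553) = 92.2320 / 26.5346 = 3.47592

3.48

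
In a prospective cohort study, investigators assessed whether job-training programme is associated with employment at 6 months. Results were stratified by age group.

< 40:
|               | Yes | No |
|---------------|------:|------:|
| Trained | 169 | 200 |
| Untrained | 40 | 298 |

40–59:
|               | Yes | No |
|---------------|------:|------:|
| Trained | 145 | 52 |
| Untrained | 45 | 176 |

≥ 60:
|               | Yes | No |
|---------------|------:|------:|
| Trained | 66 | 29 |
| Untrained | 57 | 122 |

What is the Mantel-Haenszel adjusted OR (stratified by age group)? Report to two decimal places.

OR_MH = Σ(aᵢdᵢ/nᵢ) / Σ(bᵢcᵢ/nᵢ), where nᵢ is the stratum total.
Stratum 1 (< 40): n = 707; a·d/n = 169·298/707 = 71.2334; b·c/n = 200·40/707 = 11.3154
Stratum 2 (40–59): n = 418; a·d/n = 145·176/418 = 61.0526; b·c/n = 52·45/418 = 5.5981
Stratum 3 (≥ 60): n = 274; a·d/n = 66·122/274 = 29.3869; b·c/n = 29·57/274 = 6.0328
OR_MH = (71.2334 + 61.0526 + 29.3869) / (11.3154 + 5.5981 + 6.0328) = 161.6729 / 22.9464 = 7.04569

7.05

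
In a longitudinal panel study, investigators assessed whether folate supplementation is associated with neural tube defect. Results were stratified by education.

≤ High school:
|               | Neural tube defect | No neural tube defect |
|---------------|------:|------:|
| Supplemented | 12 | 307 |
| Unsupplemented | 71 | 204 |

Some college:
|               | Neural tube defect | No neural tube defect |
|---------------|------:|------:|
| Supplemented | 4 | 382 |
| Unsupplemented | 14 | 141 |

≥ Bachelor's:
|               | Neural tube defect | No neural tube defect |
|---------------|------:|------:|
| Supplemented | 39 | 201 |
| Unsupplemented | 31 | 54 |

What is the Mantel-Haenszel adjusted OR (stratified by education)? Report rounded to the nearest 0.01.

0.18

OR_MH = Σ(aᵢdᵢ/nᵢ) / Σ(bᵢcᵢ/nᵢ), where nᵢ is the stratum total.
Stratum 1 (≤ High school): n = 594; a·d/n = 12·204/594 = 4.1212; b·c/n = 307·71/594 = 36.6953
Stratum 2 (Some college): n = 541; a·d/n = 4·141/541 = 1.0425; b·c/n = 382·14/541 = 9.8854
Stratum 3 (≥ Bachelor's): n = 325; a·d/n = 39·54/325 = 6.4800; b·c/n = 201·31/325 = 19.1723
OR_MH = (4.1212 + 1.0425 + 6.4800) / (36.6953 + 9.8854 + 19.1723) = 11.6437 / 65.7530 = 0.17708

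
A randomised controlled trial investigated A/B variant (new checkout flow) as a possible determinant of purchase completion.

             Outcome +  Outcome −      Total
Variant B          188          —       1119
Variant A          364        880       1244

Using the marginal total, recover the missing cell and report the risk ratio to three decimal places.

0.574

The missing cell is in the exposed row: 1119 − 188 = 931.
So a = 188, b = 931, c = 364, d = 880.
RR = [a/(a+b)] / [c/(c+d)] = (188/1119) / (364/1244) = 0.16801/0.29260 = 0.57418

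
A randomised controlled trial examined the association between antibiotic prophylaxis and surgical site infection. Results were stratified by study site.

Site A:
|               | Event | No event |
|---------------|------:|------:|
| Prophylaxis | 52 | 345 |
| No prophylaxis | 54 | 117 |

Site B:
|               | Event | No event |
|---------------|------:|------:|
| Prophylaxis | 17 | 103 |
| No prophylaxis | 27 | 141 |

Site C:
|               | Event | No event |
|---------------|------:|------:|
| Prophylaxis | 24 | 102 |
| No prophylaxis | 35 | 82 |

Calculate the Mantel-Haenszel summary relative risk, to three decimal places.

RR_MH = Σ(aᵢ·n₀ᵢ/nᵢ) / Σ(cᵢ·n₁ᵢ/nᵢ), with n₁ᵢ = aᵢ+bᵢ (exposed), n₀ᵢ = cᵢ+dᵢ (unexposed), nᵢ = n₁ᵢ+n₀ᵢ.
Stratum 1 (Site A): n₁ = 397, n₀ = 171, n = 568; a·n₀/n = 52·171/568 = 15.6549; c·n₁/n = 54·397/568 = 37.7430
Stratum 2 (Site B): n₁ = 120, n₀ = 168, n = 288; a·n₀/n = 17·168/288 = 9.9167; c·n₁/n = 27·120/288 = 11.2500
Stratum 3 (Site C): n₁ = 126, n₀ = 117, n = 243; a·n₀/n = 24·117/243 = 11.5556; c·n₁/n = 35·126/243 = 18.1481
RR_MH = (15.6549 + 9.9167 + 11.5556) / (37.7430 + 11.2500 + 18.1481) = 37.1272 / 67.1411 = 0.55297

0.553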